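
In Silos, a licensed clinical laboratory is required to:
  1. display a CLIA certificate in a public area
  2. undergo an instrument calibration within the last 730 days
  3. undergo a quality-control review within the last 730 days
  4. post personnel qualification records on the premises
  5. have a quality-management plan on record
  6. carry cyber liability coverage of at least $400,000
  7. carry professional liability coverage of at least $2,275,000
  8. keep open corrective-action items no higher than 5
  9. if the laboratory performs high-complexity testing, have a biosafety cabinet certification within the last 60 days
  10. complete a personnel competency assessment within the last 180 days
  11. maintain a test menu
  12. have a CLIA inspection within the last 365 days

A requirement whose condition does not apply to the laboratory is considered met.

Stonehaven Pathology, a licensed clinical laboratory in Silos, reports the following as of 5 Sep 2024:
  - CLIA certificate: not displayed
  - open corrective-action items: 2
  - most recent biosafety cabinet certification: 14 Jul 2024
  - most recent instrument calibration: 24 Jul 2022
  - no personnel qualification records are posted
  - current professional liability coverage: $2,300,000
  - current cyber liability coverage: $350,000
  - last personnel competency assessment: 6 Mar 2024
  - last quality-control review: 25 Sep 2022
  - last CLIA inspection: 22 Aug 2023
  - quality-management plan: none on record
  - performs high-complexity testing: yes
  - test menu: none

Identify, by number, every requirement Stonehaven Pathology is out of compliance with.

1. CLIA certificate absent → not met
2. instrument calibration 774 days ago vs limit 730 → not met
3. quality-control review 711 days ago vs limit 730 → met
4. personnel qualification records absent → not met
5. quality-management plan absent → not met
6. cyber liability coverage $350,000 < $400,000 → not met
7. professional liability coverage $2,300,000 ≥ $2,275,000 → met
8. open corrective-action items 2 ≤ 5 → met
9. condition 'performs high-complexity testing' holds; biosafety cabinet certification 53 days ago vs limit 60 → met
10. personnel competency assessment 183 days ago vs limit 180 → not met
11. test menu absent → not met
12. CLIA inspection 380 days ago vs limit 365 → not met
Not met: 1, 2, 4, 5, 6, 10, 11, 12

1, 2, 4, 5, 6, 10, 11, 12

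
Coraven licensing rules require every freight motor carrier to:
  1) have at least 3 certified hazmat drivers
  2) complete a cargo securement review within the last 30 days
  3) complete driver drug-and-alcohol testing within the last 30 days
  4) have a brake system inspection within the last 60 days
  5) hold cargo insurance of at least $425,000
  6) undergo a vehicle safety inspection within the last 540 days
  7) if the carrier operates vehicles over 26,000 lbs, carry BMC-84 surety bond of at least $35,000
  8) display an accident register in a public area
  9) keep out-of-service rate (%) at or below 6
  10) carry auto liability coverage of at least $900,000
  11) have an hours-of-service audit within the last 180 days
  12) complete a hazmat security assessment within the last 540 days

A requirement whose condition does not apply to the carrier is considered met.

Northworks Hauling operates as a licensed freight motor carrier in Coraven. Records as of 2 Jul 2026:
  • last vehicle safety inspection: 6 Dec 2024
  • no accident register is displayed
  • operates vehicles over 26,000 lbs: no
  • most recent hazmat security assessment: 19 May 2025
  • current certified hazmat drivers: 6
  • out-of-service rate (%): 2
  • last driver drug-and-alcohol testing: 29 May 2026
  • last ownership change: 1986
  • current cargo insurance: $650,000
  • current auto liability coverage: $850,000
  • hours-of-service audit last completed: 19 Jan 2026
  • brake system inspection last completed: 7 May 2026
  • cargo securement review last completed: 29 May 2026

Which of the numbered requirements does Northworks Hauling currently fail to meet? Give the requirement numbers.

2, 3, 6, 8, 10

1. certified hazmat drivers 6 ≥ 3 → met
2. cargo securement review 34 days ago vs limit 30 → not met
3. driver drug-and-alcohol testing 34 days ago vs limit 30 → not met
4. brake system inspection 56 days ago vs limit 60 → met
5. cargo insurance $650,000 ≥ $425,000 → met
6. vehicle safety inspection 573 days ago vs limit 540 → not met
7. condition 'operates vehicles over 26,000 lbs' does not hold → requirement n/a → met
8. accident register absent → not met
9. out-of-service rate (%) 2 ≤ 6 → met
10. auto liability coverage $850,000 < $900,000 → not met
11. hours-of-service audit 164 days ago vs limit 180 → met
12. hazmat security assessment 409 days ago vs limit 540 → met
Not met: 2, 3, 6, 8, 10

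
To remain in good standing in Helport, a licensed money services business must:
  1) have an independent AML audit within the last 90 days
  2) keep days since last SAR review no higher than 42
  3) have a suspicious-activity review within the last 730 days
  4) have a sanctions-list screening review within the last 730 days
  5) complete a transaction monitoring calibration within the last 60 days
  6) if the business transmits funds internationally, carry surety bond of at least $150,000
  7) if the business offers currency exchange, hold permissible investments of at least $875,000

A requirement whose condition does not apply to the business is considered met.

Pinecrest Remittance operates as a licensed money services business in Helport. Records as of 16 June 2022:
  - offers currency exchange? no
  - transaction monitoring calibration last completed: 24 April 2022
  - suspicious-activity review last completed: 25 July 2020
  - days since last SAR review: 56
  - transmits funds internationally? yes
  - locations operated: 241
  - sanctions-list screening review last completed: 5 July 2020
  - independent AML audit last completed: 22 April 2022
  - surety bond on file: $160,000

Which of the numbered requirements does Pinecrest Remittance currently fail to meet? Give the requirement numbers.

1. independent AML audit 55 days ago vs limit 90 → met
2. days since last SAR review 56 > 42 → not met
3. suspicious-activity review 691 days ago vs limit 730 → met
4. sanctions-list screening review 711 days ago vs limit 730 → met
5. transaction monitoring calibration 53 days ago vs limit 60 → met
6. condition 'transmits funds internationally' holds; surety bond $160,000 ≥ $150,000 → met
7. condition 'offers currency exchange' does not hold → requirement n/a → met
Not met: 2

2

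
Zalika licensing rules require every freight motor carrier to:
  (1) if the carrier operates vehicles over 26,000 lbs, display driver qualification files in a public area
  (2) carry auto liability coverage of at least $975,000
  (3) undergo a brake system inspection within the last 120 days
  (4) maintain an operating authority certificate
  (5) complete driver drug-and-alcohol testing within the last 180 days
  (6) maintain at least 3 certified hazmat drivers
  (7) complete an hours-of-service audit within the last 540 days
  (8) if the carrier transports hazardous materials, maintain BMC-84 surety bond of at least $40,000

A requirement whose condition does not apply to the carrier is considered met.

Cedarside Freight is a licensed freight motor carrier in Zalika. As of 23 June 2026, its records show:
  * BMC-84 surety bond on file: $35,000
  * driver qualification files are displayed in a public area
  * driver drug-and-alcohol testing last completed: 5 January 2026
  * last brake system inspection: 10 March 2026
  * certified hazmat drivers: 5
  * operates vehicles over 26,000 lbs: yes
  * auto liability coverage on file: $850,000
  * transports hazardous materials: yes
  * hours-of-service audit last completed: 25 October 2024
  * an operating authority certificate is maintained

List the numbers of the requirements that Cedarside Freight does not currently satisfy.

1. condition 'operates vehicles over 26,000 lbs' holds; driver qualification files present → met
2. auto liability coverage $850,000 < $975,000 → not met
3. brake system inspection 105 days ago vs limit 120 → met
4. operating authority certificate present → met
5. driver drug-and-alcohol testing 169 days ago vs limit 180 → met
6. certified hazmat drivers 5 ≥ 3 → met
7. hours-of-service audit 606 days ago vs limit 540 → not met
8. condition 'transports hazardous materials' holds; BMC-84 surety bond $35,000 < $40,000 → not met
Not met: 2, 7, 8

2, 7, 8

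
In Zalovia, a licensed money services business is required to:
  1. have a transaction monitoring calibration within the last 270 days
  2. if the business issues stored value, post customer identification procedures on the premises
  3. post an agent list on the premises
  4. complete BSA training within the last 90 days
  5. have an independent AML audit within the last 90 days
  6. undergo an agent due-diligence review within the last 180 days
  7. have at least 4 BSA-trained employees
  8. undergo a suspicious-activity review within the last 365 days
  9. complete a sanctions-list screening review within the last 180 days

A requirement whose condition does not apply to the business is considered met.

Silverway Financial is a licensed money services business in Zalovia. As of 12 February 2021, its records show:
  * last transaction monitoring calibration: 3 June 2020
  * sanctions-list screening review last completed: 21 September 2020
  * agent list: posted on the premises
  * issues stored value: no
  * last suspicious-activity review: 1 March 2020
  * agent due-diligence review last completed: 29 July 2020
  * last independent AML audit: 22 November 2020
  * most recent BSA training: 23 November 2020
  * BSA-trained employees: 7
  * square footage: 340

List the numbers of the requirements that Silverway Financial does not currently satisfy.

6

1. transaction monitoring calibration 254 days ago vs limit 270 → met
2. condition 'issues stored value' does not hold → requirement n/a → met
3. agent list present → met
4. BSA training 81 days ago vs limit 90 → met
5. independent AML audit 82 days ago vs limit 90 → met
6. agent due-diligence review 198 days ago vs limit 180 → not met
7. BSA-trained employees 7 ≥ 4 → met
8. suspicious-activity review 348 days ago vs limit 365 → met
9. sanctions-list screening review 144 days ago vs limit 180 → met
Not met: 6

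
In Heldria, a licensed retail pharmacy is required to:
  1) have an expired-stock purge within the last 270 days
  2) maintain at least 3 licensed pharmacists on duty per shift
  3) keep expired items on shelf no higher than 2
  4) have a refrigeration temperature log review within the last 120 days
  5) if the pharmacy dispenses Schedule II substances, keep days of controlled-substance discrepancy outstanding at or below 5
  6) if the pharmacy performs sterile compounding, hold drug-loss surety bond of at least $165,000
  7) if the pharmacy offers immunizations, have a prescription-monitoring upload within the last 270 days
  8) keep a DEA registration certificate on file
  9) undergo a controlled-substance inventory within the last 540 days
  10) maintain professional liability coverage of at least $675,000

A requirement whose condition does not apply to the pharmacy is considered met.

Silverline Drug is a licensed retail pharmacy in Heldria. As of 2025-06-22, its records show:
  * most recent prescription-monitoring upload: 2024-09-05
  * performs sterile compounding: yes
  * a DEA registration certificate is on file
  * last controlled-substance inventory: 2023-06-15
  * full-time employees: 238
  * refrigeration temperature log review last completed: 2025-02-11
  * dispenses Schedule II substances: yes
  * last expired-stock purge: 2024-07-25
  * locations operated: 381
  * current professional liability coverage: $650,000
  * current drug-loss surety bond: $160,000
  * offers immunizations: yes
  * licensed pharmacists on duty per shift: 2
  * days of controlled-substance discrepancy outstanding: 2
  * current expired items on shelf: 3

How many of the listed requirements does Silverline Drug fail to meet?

1. expired-stock purge 332 days ago vs limit 270 → not met
2. licensed pharmacists on duty per shift 2 < 3 → not met
3. expired items on shelf 3 > 2 → not met
4. refrigeration temperature log review 131 days ago vs limit 120 → not met
5. condition 'dispenses Schedule II substances' holds; days of controlled-substance discrepancy outstanding 2 ≤ 5 → met
6. condition 'performs sterile compounding' holds; drug-loss surety bond $160,000 < $165,000 → not met
7. condition 'offers immunizations' holds; prescription-monitoring upload 290 days ago vs limit 270 → not met
8. DEA registration certificate present → met
9. controlled-substance inventory 738 days ago vs limit 540 → not met
10. professional liability coverage $650,000 < $675,000 → not met
Not met: 8 of 10

8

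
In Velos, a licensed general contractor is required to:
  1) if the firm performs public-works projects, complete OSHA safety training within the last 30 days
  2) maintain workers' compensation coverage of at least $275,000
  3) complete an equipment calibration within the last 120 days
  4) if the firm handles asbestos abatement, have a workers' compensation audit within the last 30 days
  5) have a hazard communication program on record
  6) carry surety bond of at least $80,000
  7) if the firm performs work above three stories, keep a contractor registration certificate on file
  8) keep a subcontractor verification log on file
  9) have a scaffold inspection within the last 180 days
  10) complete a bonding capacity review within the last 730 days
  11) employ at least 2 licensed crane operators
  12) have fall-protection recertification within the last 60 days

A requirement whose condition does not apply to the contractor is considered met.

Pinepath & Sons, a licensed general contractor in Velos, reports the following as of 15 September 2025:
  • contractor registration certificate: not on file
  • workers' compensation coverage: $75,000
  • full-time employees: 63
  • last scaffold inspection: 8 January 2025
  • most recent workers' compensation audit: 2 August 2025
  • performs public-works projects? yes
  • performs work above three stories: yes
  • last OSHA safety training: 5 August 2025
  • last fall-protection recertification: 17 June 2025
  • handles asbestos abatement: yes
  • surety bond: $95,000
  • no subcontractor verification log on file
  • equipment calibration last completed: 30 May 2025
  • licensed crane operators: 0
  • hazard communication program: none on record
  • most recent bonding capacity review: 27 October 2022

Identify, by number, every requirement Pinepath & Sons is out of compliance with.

1, 2, 4, 5, 7, 8, 9, 10, 11, 12

1. condition 'performs public-works projects' holds; OSHA safety training 41 days ago vs limit 30 → not met
2. workers' compensation coverage $75,000 < $275,000 → not met
3. equipment calibration 108 days ago vs limit 120 → met
4. condition 'handles asbestos abatement' holds; workers' compensation audit 44 days ago vs limit 30 → not met
5. hazard communication program absent → not met
6. surety bond $95,000 ≥ $80,000 → met
7. condition 'performs work above three stories' holds; contractor registration certificate absent → not met
8. subcontractor verification log absent → not met
9. scaffold inspection 250 days ago vs limit 180 → not met
10. bonding capacity review 1054 days ago vs limit 730 → not met
11. licensed crane operators 0 < 2 → not met
12. fall-protection recertification 90 days ago vs limit 60 → not met
Not met: 1, 2, 4, 5, 7, 8, 9, 10, 11, 12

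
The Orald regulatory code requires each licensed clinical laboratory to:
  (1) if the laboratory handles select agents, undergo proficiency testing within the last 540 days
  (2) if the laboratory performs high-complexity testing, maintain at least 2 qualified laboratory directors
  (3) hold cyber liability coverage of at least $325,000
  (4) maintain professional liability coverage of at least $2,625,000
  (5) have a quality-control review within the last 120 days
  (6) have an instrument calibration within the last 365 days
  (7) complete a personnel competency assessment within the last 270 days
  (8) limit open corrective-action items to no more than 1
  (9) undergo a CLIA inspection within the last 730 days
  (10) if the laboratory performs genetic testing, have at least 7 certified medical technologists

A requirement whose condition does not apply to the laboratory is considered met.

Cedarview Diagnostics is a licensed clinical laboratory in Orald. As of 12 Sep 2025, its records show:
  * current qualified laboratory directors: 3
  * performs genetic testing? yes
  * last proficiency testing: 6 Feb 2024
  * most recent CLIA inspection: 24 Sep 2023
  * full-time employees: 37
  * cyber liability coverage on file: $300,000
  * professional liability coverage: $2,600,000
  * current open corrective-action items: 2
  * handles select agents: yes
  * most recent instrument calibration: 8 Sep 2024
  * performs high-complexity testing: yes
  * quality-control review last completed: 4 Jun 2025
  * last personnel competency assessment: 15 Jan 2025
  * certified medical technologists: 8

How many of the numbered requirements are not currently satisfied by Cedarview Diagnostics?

5

1. condition 'handles select agents' holds; proficiency testing 584 days ago vs limit 540 → not met
2. condition 'performs high-complexity testing' holds; qualified laboratory directors 3 ≥ 2 → met
3. cyber liability coverage $300,000 < $325,000 → not met
4. professional liability coverage $2,600,000 < $2,625,000 → not met
5. quality-control review 100 days ago vs limit 120 → met
6. instrument calibration 369 days ago vs limit 365 → not met
7. personnel competency assessment 240 days ago vs limit 270 → met
8. open corrective-action items 2 > 1 → not met
9. CLIA inspection 719 days ago vs limit 730 → met
10. condition 'performs genetic testing' holds; certified medical technologists 8 ≥ 7 → met
Not met: 5 of 10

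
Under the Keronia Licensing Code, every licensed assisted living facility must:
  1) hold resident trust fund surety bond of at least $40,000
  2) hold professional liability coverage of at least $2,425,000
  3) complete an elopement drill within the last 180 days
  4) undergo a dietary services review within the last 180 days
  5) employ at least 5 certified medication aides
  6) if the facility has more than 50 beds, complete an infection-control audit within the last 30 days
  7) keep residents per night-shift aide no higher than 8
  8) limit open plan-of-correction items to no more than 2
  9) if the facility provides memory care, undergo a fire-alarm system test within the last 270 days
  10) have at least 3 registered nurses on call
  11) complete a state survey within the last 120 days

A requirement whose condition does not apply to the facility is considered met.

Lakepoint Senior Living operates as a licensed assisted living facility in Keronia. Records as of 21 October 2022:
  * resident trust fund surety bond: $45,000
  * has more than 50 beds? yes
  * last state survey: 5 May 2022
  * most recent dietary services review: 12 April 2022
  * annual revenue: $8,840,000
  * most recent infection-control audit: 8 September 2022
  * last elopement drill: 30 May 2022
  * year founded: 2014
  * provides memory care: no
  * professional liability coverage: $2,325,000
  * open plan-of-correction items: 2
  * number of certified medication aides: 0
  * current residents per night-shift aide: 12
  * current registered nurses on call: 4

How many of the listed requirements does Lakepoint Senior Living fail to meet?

6

1. resident trust fund surety bond $45,000 ≥ $40,000 → met
2. professional liability coverage $2,325,000 < $2,425,000 → not met
3. elopement drill 144 days ago vs limit 180 → met
4. dietary services review 192 days ago vs limit 180 → not met
5. certified medication aides 0 < 5 → not met
6. condition 'has more than 50 beds' holds; infection-control audit 43 days ago vs limit 30 → not met
7. residents per night-shift aide 12 > 8 → not met
8. open plan-of-correction items 2 ≤ 2 → met
9. condition 'provides memory care' does not hold → requirement n/a → met
10. registered nurses on call 4 ≥ 3 → met
11. state survey 169 days ago vs limit 120 → not met
Not met: 6 of 11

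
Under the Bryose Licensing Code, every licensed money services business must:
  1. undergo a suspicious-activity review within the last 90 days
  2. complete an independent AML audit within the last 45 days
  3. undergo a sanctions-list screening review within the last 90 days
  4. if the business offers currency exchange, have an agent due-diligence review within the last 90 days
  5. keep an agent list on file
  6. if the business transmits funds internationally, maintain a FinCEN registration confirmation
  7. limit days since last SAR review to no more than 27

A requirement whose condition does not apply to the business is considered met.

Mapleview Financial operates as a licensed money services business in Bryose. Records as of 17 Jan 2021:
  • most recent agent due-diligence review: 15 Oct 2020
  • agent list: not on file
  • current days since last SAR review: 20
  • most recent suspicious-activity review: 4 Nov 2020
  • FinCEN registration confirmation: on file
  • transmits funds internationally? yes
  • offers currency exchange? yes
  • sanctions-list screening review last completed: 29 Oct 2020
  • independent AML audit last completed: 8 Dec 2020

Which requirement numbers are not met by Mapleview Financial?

4, 5

1. suspicious-activity review 74 days ago vs limit 90 → met
2. independent AML audit 40 days ago vs limit 45 → met
3. sanctions-list screening review 80 days ago vs limit 90 → met
4. condition 'offers currency exchange' holds; agent due-diligence review 94 days ago vs limit 90 → not met
5. agent list absent → not met
6. condition 'transmits funds internationally' holds; FinCEN registration confirmation present → met
7. days since last SAR review 20 ≤ 27 → met
Not met: 4, 5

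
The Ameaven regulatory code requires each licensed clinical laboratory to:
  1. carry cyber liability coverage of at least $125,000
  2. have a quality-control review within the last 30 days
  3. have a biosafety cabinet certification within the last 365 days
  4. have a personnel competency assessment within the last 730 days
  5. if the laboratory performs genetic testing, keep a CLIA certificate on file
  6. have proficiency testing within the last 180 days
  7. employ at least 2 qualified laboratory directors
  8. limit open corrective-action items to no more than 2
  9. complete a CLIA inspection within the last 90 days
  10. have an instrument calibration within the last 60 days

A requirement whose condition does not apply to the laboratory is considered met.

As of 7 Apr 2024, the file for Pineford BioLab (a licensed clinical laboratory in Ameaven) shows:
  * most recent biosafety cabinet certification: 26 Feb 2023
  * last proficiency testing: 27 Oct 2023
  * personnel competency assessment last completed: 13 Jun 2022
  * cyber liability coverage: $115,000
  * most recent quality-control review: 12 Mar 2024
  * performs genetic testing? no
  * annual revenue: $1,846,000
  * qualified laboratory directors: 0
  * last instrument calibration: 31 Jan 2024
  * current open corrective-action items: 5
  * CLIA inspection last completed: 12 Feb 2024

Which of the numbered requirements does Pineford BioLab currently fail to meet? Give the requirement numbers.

1, 3, 7, 8, 10

1. cyber liability coverage $115,000 < $125,000 → not met
2. quality-control review 26 days ago vs limit 30 → met
3. biosafety cabinet certification 406 days ago vs limit 365 → not met
4. personnel competency assessment 664 days ago vs limit 730 → met
5. condition 'performs genetic testing' does not hold → requirement n/a → met
6. proficiency testing 163 days ago vs limit 180 → met
7. qualified laboratory directors 0 < 2 → not met
8. open corrective-action items 5 > 2 → not met
9. CLIA inspection 55 days ago vs limit 90 → met
10. instrument calibration 67 days ago vs limit 60 → not met
Not met: 1, 3, 7, 8, 10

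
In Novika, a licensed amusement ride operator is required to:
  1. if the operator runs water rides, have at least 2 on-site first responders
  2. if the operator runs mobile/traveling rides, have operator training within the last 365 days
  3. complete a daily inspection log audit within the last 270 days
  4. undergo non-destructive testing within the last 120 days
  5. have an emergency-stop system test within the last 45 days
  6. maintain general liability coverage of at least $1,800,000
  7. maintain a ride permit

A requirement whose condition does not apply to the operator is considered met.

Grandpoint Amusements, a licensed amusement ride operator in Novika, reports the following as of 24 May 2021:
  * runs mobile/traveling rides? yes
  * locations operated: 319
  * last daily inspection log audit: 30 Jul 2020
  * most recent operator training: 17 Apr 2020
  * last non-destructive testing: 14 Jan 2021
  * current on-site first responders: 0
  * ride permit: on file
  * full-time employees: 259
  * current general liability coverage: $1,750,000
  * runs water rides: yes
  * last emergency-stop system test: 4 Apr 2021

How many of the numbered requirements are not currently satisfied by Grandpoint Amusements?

6

1. condition 'runs water rides' holds; on-site first responders 0 < 2 → not met
2. condition 'runs mobile/traveling rides' holds; operator training 402 days ago vs limit 365 → not met
3. daily inspection log audit 298 days ago vs limit 270 → not met
4. non-destructive testing 130 days ago vs limit 120 → not met
5. emergency-stop system test 50 days ago vs limit 45 → not met
6. general liability coverage $1,750,000 < $1,800,000 → not met
7. ride permit present → met
Not met: 6 of 7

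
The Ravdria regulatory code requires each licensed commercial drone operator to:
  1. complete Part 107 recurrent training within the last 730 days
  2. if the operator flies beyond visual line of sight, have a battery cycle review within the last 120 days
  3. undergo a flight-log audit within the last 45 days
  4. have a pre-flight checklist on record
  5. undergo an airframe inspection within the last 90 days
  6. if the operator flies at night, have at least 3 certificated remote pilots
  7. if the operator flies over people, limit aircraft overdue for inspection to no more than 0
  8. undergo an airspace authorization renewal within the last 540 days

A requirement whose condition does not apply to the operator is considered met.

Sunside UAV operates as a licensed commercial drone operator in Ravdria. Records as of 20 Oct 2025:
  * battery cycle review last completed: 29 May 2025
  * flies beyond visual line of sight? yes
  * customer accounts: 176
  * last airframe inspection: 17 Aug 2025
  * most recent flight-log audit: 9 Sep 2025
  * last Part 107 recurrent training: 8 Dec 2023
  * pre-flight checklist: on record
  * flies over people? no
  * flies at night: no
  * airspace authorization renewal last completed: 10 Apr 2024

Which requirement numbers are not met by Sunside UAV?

1. Part 107 recurrent training 682 days ago vs limit 730 → met
2. condition 'flies beyond visual line of sight' holds; battery cycle review 144 days ago vs limit 120 → not met
3. flight-log audit 41 days ago vs limit 45 → met
4. pre-flight checklist present → met
5. airframe inspection 64 days ago vs limit 90 → met
6. condition 'flies at night' does not hold → requirement n/a → met
7. condition 'flies over people' does not hold → requirement n/a → met
8. airspace authorization renewal 558 days ago vs limit 540 → not met
Not met: 2, 8

2, 8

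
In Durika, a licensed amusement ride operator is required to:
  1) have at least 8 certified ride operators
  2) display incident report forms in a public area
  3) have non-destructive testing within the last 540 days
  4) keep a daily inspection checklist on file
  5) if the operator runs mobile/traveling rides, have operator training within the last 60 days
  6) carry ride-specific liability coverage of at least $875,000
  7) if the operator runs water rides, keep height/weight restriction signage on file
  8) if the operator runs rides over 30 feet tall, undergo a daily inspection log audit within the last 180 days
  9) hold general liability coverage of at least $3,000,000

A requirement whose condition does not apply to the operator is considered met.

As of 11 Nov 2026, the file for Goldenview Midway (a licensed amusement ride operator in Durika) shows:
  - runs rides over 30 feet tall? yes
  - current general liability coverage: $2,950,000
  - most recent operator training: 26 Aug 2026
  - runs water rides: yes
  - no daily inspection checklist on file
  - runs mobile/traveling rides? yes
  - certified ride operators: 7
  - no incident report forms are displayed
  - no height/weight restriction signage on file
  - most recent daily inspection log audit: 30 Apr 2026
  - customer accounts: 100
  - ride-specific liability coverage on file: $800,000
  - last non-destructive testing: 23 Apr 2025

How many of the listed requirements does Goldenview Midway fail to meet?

1. certified ride operators 7 < 8 → not met
2. incident report forms absent → not met
3. non-destructive testing 567 days ago vs limit 540 → not met
4. daily inspection checklist absent → not met
5. condition 'runs mobile/traveling rides' holds; operator training 77 days ago vs limit 60 → not met
6. ride-specific liability coverage $800,000 < $875,000 → not met
7. condition 'runs water rides' holds; height/weight restriction signage absent → not met
8. condition 'runs rides over 30 feet tall' holds; daily inspection log audit 195 days ago vs limit 180 → not met
9. general liability coverage $2,950,000 < $3,000,000 → not met
Not met: 9 of 9

9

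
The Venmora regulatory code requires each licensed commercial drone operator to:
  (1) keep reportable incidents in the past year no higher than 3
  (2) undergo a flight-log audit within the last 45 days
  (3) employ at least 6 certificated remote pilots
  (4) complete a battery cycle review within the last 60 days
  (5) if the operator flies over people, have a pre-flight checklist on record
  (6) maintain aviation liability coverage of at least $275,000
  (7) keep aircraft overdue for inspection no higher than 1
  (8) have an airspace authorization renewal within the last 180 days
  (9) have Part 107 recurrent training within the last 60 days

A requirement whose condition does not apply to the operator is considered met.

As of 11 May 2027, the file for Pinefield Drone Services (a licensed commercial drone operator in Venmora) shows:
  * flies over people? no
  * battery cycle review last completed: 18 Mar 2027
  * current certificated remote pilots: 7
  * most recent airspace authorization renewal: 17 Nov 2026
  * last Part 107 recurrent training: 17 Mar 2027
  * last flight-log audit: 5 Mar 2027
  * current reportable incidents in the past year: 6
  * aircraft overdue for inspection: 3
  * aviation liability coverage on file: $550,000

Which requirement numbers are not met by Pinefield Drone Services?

1, 2, 7

1. reportable incidents in the past year 6 > 3 → not met
2. flight-log audit 67 days ago vs limit 45 → not met
3. certificated remote pilots 7 ≥ 6 → met
4. battery cycle review 54 days ago vs limit 60 → met
5. condition 'flies over people' does not hold → requirement n/a → met
6. aviation liability coverage $550,000 ≥ $275,000 → met
7. aircraft overdue for inspection 3 > 1 → not met
8. airspace authorization renewal 175 days ago vs limit 180 → met
9. Part 107 recurrent training 55 days ago vs limit 60 → met
Not met: 1, 2, 7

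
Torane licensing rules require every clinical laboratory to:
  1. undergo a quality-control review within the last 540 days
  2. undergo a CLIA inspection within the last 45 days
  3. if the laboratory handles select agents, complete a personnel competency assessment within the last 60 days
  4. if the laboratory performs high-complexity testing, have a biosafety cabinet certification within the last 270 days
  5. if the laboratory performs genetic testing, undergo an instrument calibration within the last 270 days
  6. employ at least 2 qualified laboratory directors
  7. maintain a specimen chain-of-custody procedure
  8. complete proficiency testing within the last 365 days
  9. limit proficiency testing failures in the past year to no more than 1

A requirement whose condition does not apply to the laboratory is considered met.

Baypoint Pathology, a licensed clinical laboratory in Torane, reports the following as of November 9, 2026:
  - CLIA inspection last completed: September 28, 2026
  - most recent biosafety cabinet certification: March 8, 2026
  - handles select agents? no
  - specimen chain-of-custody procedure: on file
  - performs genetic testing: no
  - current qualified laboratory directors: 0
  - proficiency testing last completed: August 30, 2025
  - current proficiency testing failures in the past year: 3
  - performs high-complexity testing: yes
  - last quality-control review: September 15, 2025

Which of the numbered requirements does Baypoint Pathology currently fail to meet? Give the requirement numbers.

6, 8, 9

1. quality-control review 420 days ago vs limit 540 → met
2. CLIA inspection 42 days ago vs limit 45 → met
3. condition 'handles select agents' does not hold → requirement n/a → met
4. condition 'performs high-complexity testing' holds; biosafety cabinet certification 246 days ago vs limit 270 → met
5. condition 'performs genetic testing' does not hold → requirement n/a → met
6. qualified laboratory directors 0 < 2 → not met
7. specimen chain-of-custody procedure present → met
8. proficiency testing 436 days ago vs limit 365 → not met
9. proficiency testing failures in the past year 3 > 1 → not met
Not met: 6, 8, 9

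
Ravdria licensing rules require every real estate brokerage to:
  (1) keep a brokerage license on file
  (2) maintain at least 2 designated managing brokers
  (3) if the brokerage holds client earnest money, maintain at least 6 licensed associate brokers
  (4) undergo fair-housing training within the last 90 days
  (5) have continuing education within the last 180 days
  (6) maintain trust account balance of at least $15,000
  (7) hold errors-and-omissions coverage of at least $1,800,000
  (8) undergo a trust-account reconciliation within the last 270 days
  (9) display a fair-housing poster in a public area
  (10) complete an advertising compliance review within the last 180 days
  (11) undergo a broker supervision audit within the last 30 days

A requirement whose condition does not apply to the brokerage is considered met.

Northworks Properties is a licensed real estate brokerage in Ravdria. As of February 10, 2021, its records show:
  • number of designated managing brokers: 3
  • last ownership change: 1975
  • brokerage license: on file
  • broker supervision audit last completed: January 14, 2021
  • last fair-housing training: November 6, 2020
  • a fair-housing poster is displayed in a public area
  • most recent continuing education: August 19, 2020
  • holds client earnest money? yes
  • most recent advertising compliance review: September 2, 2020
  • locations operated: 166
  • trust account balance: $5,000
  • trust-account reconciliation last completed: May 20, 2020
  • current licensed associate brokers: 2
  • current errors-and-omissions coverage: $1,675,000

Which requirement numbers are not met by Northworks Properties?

3, 4, 6, 7

1. brokerage license present → met
2. designated managing brokers 3 ≥ 2 → met
3. condition 'holds client earnest money' holds; licensed associate brokers 2 < 6 → not met
4. fair-housing training 96 days ago vs limit 90 → not met
5. continuing education 175 days ago vs limit 180 → met
6. trust account balance $5,000 < $15,000 → not met
7. errors-and-omissions coverage $1,675,000 < $1,800,000 → not met
8. trust-account reconciliation 266 days ago vs limit 270 → met
9. fair-housing poster present → met
10. advertising compliance review 161 days ago vs limit 180 → met
11. broker supervision audit 27 days ago vs limit 30 → met
Not met: 3, 4, 6, 7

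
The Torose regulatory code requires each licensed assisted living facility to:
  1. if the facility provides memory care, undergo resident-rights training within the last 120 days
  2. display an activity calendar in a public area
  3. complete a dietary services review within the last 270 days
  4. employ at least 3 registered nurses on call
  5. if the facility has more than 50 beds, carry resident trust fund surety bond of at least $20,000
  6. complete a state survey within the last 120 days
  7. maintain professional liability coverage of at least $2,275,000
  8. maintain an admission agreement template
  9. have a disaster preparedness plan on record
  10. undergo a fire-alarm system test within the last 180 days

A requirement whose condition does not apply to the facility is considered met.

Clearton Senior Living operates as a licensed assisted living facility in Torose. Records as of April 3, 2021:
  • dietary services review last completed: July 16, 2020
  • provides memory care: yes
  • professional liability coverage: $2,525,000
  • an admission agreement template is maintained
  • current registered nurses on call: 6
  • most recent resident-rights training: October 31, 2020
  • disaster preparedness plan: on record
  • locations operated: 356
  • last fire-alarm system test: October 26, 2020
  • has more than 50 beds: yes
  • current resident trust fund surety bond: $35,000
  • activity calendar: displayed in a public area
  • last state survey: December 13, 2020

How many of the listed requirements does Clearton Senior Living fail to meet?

1

1. condition 'provides memory care' holds; resident-rights training 154 days ago vs limit 120 → not met
2. activity calendar present → met
3. dietary services review 261 days ago vs limit 270 → met
4. registered nurses on call 6 ≥ 3 → met
5. condition 'has more than 50 beds' holds; resident trust fund surety bond $35,000 ≥ $20,000 → met
6. state survey 111 days ago vs limit 120 → met
7. professional liability coverage $2,525,000 ≥ $2,275,000 → met
8. admission agreement template present → met
9. disaster preparedness plan present → met
10. fire-alarm system test 159 days ago vs limit 180 → met
Not met: 1 of 10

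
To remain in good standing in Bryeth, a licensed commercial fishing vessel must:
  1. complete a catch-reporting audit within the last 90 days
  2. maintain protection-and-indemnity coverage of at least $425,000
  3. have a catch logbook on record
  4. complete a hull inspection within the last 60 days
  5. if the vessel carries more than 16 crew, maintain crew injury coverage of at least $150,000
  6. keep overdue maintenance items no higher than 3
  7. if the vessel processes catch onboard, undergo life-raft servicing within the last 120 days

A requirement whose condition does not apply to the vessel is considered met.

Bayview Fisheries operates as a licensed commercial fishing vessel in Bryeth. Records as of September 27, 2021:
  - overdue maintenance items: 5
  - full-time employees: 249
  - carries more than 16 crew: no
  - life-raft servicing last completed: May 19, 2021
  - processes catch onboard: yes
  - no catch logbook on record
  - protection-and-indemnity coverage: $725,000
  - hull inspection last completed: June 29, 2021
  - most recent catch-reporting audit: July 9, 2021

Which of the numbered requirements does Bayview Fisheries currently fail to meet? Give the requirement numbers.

3, 4, 6, 7

1. catch-reporting audit 80 days ago vs limit 90 → met
2. protection-and-indemnity coverage $725,000 ≥ $425,000 → met
3. catch logbook absent → not met
4. hull inspection 90 days ago vs limit 60 → not met
5. condition 'carries more than 16 crew' does not hold → requirement n/a → met
6. overdue maintenance items 5 > 3 → not met
7. condition 'processes catch onboard' holds; life-raft servicing 131 days ago vs limit 120 → not met
Not met: 3, 4, 6, 7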